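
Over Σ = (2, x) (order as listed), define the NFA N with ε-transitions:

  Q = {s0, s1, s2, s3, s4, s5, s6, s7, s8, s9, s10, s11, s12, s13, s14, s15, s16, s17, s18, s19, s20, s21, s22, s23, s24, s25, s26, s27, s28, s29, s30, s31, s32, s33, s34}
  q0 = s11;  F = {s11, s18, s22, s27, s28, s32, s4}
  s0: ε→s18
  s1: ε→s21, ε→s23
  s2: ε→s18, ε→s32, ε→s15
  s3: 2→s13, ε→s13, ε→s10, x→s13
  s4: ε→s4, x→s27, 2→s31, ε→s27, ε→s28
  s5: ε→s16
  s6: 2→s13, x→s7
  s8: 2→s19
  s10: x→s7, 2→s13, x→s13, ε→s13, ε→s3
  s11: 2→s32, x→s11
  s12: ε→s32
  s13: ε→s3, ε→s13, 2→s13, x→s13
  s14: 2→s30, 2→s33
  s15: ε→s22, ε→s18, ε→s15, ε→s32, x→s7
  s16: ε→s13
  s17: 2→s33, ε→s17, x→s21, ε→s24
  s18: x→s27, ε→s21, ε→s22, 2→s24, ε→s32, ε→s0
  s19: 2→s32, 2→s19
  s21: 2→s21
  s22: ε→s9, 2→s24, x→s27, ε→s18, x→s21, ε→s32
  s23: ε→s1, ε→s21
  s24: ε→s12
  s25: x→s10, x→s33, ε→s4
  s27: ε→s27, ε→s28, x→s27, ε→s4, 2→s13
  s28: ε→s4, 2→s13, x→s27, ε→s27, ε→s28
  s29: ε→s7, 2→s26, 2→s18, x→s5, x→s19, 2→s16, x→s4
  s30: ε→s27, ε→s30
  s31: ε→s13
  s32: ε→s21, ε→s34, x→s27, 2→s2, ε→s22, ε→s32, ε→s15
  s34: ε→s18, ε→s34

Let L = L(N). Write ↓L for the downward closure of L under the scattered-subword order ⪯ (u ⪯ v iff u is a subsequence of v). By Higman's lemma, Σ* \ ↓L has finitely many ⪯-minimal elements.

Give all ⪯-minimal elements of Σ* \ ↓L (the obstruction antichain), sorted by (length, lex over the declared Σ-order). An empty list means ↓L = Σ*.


|Q|=35, |F|=7, |δ|=93 (52 ε).
min D↑ (4 st, q0=0, F={3}): 0:2→1,x→0 1:2→1,x→2 2:2→3,x→2 3:2→3,x→3 [Hopcroft].
'2x2': run [20, 19, 9, 6] end={s10,s13,s21,s3,s31,s7} — reject; 3/3 single-dels accept.
1 words, ⪯-incomp.

Antichain: [2x2].


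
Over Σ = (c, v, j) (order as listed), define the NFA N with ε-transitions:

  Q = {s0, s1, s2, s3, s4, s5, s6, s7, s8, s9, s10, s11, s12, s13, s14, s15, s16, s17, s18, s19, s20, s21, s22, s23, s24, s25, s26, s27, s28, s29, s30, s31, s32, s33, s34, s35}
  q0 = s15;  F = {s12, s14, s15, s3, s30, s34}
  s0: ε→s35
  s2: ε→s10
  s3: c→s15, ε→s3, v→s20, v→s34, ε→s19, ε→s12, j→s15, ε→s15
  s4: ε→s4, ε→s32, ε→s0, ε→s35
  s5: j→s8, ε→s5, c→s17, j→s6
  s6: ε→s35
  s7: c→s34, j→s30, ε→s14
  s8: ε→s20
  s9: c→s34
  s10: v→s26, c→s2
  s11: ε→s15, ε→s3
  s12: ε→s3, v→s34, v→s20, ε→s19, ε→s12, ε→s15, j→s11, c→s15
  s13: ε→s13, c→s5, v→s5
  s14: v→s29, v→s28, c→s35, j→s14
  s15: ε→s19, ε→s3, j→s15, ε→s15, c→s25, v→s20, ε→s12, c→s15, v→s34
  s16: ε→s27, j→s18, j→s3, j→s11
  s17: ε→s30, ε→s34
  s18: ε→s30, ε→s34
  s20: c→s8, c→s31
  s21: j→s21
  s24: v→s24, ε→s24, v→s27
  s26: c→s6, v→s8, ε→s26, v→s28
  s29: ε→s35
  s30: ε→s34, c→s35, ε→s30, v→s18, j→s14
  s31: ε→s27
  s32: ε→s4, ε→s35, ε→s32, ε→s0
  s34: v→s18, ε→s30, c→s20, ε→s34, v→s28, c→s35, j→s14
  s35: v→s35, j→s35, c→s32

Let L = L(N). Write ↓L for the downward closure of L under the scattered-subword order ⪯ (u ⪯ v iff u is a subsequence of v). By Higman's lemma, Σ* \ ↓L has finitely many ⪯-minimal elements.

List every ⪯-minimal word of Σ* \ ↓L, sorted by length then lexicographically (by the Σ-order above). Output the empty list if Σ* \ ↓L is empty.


Antichain: [vc, vjv].

|Q|=36, |F|=6, |δ|=91 (42 ε).
min D↑ (4 st, q0=0, F={2}): 0:c→0,v→1,j→0 1:c→2,v→1,j→3 2:c→2,v→2,j→2 3:c→2,v→2,j→3 [Hopcroft].
'vc': run [20, 14, 8] end={s0,s20,s27,s31,s32,s35,s4,s8} rej; 2/2 deletions ∈↓L.
'vjv': |S_i|=[20, 14, 7, 6] end={s0,s28,s29,s32,s35,s4} ∉↓L; 3/3 del acc.
2 words, ⪯-incomp.


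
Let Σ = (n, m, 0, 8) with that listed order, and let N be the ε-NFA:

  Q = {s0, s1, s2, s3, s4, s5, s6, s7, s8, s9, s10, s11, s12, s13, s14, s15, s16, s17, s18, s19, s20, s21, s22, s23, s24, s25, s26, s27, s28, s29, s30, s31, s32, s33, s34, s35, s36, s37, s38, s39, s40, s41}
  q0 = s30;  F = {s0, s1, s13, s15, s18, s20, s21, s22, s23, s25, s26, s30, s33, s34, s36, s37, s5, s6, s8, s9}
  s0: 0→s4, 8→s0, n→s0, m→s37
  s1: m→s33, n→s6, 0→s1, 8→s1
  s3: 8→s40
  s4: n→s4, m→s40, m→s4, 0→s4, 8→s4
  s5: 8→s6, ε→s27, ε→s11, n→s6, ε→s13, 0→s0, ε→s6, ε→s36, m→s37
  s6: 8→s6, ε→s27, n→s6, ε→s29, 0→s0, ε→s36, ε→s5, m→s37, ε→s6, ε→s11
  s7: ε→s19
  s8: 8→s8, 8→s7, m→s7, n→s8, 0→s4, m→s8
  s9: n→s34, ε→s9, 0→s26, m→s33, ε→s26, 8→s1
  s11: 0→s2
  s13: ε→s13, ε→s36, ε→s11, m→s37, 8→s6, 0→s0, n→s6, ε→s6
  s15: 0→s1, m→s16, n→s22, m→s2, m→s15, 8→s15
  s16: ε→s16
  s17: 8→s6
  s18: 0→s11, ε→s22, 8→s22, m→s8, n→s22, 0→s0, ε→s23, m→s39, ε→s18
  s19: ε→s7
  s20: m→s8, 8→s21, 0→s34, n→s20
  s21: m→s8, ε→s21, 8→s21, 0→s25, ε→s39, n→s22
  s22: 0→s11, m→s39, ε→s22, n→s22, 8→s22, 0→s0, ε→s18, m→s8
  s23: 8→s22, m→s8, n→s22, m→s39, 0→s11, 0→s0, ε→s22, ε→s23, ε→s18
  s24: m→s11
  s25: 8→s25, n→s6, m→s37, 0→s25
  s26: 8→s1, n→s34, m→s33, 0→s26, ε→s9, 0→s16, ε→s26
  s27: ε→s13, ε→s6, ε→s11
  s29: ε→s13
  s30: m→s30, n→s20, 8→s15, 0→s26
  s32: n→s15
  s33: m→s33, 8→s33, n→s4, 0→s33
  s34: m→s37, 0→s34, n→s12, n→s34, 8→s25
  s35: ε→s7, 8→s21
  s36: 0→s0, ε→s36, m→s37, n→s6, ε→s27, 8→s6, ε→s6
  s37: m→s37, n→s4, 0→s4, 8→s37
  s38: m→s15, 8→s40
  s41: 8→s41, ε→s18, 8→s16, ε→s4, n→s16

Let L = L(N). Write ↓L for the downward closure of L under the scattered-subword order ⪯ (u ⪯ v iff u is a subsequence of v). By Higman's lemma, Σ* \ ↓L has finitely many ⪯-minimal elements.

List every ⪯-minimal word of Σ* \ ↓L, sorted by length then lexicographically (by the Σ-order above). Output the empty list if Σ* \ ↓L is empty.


A = [nm0, 0mn, 8n00].

|Q|=42, |F|=20, |δ|=150 (42 ε).
min D↑ (15 st, q0=0, F={10}): 0:n→1,m→0,0→2,8→3 1:n→1,m→4,0→5,8→6 2:n→5,m→7,0→2,8→8 3:n→9,m→3,0→8,8→3 4:n→4,m→4,0→10,8→4 5:n→5,m→11,0→5,8→12 6:n→9,m→4,0→12,8→6 7:n→10,m→7,0→7,8→7 8:n→13,m→7,0→8,8→8 9:n→9,m→4,0→14,8→9 10:n→10,m→10,0→10,8→10 11:n→10,m→11,0→10,8→11 12:n→13,m→11,0→12,8→12 13:n→13,m→11,0→14,8→13 14:n→14,m→11,0→10,8→14.
'nm0': |S_i|=[31, 24, 7, 2] end={s4,s40} — reject; 3/3 single-dels accept.
'0mn': run [31, 20, 4, 2] end={s4,s40} ∉↓L; 3/3 del acc.
'8n00': N↓-sim [31, 25, 19, 6, 3] end={s2,s4,s40} — reject; 4/4 deletions ∈↓L.
3 words, ⪯-incomp.


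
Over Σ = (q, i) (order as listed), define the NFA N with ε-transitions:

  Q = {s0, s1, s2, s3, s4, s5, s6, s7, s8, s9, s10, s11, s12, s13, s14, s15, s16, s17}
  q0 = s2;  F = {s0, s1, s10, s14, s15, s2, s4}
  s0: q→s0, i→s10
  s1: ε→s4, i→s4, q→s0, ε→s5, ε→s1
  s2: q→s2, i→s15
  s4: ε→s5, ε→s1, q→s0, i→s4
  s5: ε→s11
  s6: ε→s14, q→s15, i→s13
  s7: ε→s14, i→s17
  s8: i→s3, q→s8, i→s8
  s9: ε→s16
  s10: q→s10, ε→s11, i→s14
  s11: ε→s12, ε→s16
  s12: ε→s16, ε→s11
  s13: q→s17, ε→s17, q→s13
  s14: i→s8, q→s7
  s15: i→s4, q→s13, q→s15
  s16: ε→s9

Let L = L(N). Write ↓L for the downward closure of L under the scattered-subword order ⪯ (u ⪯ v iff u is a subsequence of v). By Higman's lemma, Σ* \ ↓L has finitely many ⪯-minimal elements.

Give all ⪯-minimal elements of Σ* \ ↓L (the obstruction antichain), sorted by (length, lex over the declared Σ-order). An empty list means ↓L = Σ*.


|Q|=18, |F|=7, |δ|=39 (16 ε).
min D↑ (7 st, q0=0, F={6}): 0:q→0,i→1 1:q→1,i→2 2:q→3,i→2 3:q→3,i→4 4:q→4,i→5 5:q→5,i→6 6:q→6,i→6 [Hopcroft].
'iiqiii': run [17, 16, 14, 11, 10, 5, 3] end={s17,s3,s8} ∉↓L; 6/6 deletions ∈↓L.
1 obstructions.

min(Σ*\↓L) = [iiqiii].


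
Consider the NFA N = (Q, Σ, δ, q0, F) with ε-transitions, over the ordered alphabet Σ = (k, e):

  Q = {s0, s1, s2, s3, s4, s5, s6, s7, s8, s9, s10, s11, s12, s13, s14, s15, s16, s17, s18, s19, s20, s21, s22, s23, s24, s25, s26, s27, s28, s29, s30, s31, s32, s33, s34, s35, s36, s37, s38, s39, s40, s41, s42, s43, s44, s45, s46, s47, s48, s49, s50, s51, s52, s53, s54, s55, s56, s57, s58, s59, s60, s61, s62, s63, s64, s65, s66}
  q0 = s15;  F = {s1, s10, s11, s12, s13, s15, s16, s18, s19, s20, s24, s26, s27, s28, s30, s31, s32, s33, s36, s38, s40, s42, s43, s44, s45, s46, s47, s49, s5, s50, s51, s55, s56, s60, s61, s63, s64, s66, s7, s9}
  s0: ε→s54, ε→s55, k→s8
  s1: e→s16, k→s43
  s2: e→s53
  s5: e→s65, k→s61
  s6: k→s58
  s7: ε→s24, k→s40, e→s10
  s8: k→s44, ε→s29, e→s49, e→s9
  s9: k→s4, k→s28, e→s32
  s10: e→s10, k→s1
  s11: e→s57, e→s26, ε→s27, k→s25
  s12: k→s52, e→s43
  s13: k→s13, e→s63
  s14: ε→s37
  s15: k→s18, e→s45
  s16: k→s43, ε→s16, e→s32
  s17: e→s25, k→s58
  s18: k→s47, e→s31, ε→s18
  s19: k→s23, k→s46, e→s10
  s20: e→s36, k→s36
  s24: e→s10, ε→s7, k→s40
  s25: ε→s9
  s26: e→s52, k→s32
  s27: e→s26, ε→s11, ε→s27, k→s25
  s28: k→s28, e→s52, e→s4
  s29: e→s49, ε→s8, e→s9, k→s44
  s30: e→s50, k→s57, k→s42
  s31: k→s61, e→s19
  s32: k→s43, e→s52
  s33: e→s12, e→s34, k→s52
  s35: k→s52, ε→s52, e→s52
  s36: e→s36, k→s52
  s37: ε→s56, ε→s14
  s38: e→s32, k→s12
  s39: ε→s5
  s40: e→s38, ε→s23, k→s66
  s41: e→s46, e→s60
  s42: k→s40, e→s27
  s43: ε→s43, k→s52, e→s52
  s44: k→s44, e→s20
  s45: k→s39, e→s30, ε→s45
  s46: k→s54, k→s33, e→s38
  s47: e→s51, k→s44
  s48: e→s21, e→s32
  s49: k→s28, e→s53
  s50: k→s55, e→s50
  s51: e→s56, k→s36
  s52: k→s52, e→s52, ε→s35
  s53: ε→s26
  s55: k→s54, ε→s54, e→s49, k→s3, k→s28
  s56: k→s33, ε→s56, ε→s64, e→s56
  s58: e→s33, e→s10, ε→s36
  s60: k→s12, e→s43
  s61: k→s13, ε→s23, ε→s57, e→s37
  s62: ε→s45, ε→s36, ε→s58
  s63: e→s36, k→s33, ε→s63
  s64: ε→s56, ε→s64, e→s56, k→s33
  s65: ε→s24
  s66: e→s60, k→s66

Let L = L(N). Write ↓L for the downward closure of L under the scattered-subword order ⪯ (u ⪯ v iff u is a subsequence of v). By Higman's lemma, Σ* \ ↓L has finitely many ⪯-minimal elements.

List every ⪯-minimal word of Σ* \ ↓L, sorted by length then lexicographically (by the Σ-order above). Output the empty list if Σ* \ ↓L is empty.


|Q|=67, |F|=40, |δ|=145 (35 ε).
min D↑ (38 st, q0=0, F={23}): 0:k→1,e→2 1:k→3,e→4 2:k→5,e→6 3:k→7,e→8 4:k→9,e→10 5:k→9,e→11 6:k→12,e→13 7:k→7,e→14 8:k→15,e→16 9:k→17,e→16 10:k→18,e→19 11:k→20,e→19 12:k→20,e→21 13:k→22,e→13 14:k→15,e→15 15:k→23,e→15 16:k→24,e→16 17:k→17,e→25 18:k→24,e→26 19:k→27,e→19 20:k→28,e→26 21:k→29,e→30 22:k→31,e→32 23:k→23,e→23 24:k→23,e→33 25:k→24,e→15 26:k→33,e→34 27:k→35,e→36 28:k→28,e→37 29:k→31,e→34 30:k→34,e→23 31:k→31,e→23 32:k→31,e→30 33:k→23,e→35 34:k→35,e→23 35:k→23,e→23 36:k→35,e→34 37:k→33,e→35 (ε-aug+det+¬).
'kkekk': N↓-sim [54, 50, 34, 19, 7, 2] end={s35,s52} ∉↓L; 5/5 del acc.
'kkkeek': |S_i|=[54, 50, 34, 16, 11, 6, 2] end={s35,s52} — reject; 6/6 del acc.
'keekkk': |S_i|=[54, 50, 42, 26, 13, 7, 2] end={s35,s52} — reject; 6/6 deletions ∈↓L.
'eekeee': |S_i|=[54, 50, 42, 29, 19, 8, 2] end={s35,s52} rej; 6/6 del acc.
'eeekke': N↓-sim [54, 50, 42, 29, 19, 8, 3] end={s35,s4,s52} ∉↓L; 6/6 single-dels accept.
5 minimals (antichain).

Antichain: [kkekk, kkkeek, keekkk, eekeee, eeekke].


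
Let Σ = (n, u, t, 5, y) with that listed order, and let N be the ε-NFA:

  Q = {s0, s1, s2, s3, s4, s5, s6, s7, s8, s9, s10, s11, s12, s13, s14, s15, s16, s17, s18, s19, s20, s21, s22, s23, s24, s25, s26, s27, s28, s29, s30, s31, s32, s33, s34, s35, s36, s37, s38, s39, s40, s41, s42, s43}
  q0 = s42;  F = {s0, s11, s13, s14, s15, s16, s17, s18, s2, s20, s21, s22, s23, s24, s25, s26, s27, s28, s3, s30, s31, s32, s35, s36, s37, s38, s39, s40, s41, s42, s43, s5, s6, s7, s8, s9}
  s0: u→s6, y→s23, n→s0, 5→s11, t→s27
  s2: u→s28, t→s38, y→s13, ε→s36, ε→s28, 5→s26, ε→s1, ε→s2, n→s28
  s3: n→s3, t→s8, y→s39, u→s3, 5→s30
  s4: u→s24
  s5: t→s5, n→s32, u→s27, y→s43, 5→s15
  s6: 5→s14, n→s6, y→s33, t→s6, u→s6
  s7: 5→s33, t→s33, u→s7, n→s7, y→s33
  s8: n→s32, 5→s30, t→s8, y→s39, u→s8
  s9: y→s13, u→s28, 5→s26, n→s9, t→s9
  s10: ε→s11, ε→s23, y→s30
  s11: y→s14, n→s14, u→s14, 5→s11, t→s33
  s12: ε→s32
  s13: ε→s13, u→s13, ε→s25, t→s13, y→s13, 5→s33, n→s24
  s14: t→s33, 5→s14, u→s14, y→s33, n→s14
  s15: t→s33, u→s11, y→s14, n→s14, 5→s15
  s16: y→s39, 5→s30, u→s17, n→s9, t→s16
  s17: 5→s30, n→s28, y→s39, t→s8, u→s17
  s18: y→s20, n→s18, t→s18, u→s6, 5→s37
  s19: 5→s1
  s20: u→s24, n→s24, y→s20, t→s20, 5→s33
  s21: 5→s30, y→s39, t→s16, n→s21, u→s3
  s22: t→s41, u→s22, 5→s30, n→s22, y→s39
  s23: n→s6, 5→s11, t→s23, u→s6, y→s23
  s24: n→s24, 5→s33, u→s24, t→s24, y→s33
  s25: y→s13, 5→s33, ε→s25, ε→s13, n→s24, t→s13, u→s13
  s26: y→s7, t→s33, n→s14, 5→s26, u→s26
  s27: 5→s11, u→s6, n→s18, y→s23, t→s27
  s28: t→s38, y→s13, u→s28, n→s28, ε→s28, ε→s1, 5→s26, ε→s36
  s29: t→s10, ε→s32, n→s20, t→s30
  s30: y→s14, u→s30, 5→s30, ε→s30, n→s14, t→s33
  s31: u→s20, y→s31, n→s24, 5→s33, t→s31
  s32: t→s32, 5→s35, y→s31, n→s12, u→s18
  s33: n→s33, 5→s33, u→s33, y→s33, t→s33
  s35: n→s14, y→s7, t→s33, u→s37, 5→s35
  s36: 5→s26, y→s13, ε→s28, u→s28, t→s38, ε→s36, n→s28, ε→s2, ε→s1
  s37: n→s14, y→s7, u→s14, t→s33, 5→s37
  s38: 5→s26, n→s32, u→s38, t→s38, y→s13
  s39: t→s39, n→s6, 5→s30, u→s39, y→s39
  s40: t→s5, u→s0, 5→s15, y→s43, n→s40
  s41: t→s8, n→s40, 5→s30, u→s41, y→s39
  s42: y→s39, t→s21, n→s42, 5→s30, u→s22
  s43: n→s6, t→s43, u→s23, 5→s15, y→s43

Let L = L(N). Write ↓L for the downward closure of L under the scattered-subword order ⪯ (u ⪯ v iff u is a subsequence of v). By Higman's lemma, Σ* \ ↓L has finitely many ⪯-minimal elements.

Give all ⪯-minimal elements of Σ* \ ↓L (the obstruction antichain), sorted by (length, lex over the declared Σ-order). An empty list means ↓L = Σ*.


|Q|=44, |F|=36, |δ|=211 (20 ε).
min D↑ (34 st, q0=0, F={9}): 0:n→0,u→1,t→2,5→3,y→4 1:n→1,u→1,t→5,5→3,y→4 2:n→2,u→6,t→7,5→3,y→4 3:n→8,u→3,t→9,5→3,y→8 4:n→10,u→4,t→4,5→3,y→4 5:n→11,u→5,t→12,5→3,y→4 6:n→6,u→6,t→12,5→3,y→4 7:n→13,u→14,t→7,5→3,y→4 8:n→8,u→8,t→9,5→8,y→9 9:n→9,u→9,t→9,5→9,y→9 10:n→10,u→10,t→10,5→8,y→9 11:n→11,u→15,t→16,5→17,y→18 12:n→19,u→12,t→12,5→3,y→4 13:n→13,u→20,t→13,5→21,y→22 14:n→20,u→14,t→12,5→3,y→4 15:n→15,u→10,t→23,5→24,y→25 16:n→19,u→23,t→16,5→17,y→18 17:n→8,u→24,t→9,5→17,y→8 18:n→10,u→25,t→18,5→17,y→18 19:n→19,u→26,t→19,5→27,y→28 20:n→20,u→20,t→29,5→21,y→22 21:n→8,u→21,t→9,5→21,y→30 22:n→31,u→22,t→22,5→9,y→22 23:n→26,u→10,t→23,5→24,y→25 24:n→8,u→8,t→9,5→24,y→8 25:n→10,u→10,t→25,5→24,y→25 26:n→26,u→10,t→26,5→32,y→33 27:n→8,u→32,t→9,5→27,y→30 28:n→31,u→33,t→28,5→9,y→28 29:n→19,u→29,t→29,5→21,y→22 30:n→30,u→30,t→9,5→9,y→9 31:n→31,u→31,t→31,5→9,y→9 32:n→8,u→8,t→9,5→32,y→30 33:n→31,u→31,t→33,5→9,y→33 [Hopcroft].
'5t': |S_i|=[39, 9, 1] end={s33} ∉↓L; 2/2 del acc.
'5ny': |S_i|=[39, 9, 3, 1] end={s33} ∉↓L; 3/3 deletions ∈↓L.
'5yy': N↓-sim [39, 9, 3, 1] end={s33} ∉↓L; 3/3 single-dels accept.
'yny': run [39, 15, 5, 1] end={s33} — reject; 3/3 del acc.
'ttny5': N↓-sim [39, 37, 32, 21, 7, 1] end={s33} rej; 5/5 del acc.
'utnuuy': N↓-sim [39, 35, 28, 20, 12, 5, 1] end={s33} — reject; 6/6 single-dels accept.
6 obstructions.

min(Σ*\↓L) = [5t, 5ny, 5yy, yny, ttny5, utnuuy].


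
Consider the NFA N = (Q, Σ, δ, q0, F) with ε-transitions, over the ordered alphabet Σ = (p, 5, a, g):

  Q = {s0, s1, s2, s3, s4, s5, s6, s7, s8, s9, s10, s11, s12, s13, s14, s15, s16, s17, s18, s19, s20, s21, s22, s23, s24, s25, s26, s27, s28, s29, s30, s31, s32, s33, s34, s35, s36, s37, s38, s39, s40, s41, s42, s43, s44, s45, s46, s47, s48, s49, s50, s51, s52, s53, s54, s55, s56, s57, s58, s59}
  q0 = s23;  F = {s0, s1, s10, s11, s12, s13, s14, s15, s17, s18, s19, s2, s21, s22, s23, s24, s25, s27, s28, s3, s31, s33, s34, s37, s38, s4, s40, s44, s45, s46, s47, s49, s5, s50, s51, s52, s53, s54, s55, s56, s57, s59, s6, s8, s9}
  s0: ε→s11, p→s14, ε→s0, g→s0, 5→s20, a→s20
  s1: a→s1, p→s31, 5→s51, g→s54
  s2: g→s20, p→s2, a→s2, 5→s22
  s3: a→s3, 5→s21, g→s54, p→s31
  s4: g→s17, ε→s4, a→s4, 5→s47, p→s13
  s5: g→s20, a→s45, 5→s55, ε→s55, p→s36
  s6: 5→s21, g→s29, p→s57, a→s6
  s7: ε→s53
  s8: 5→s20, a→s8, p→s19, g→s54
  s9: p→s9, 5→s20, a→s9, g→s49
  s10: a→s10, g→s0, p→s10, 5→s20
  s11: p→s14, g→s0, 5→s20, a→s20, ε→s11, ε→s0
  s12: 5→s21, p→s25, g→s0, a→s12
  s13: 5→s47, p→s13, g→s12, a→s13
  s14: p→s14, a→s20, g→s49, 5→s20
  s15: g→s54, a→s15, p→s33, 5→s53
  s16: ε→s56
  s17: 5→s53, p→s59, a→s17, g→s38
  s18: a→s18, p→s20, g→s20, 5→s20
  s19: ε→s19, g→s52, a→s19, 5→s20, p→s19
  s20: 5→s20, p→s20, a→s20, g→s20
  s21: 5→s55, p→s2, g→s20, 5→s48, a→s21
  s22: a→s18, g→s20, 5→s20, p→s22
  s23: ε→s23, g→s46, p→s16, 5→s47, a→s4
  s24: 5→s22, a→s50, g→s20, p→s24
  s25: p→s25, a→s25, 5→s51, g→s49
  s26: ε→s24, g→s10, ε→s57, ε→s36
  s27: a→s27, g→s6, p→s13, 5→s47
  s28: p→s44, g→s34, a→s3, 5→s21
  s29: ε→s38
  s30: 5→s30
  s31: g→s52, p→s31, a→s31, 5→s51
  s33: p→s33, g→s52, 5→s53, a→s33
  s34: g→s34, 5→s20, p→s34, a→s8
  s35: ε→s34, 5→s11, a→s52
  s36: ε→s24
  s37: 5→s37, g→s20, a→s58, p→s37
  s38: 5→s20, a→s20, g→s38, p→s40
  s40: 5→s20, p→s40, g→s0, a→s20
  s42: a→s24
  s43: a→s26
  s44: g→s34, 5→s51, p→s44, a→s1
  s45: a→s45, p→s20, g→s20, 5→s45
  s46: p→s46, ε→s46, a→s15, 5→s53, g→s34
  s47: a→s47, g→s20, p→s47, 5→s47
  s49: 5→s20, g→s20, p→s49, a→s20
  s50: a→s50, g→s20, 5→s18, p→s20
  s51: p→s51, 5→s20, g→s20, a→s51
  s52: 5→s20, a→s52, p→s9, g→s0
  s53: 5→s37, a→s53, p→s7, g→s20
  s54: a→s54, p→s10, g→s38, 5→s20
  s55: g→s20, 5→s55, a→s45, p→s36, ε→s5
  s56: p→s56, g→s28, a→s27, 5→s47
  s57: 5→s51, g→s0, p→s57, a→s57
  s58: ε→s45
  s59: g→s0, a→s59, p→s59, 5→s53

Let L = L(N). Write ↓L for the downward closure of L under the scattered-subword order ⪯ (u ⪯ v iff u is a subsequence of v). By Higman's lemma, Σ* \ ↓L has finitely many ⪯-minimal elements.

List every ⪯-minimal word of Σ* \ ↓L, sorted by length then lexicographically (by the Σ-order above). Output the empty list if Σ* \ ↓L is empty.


|Q|=60, |F|=45, |δ|=210 (19 ε).
min D↑ (44 st, q0=0, F={7}): 0:p→1,5→2,a→3,g→4 1:p→1,5→2,a→5,g→6 2:p→2,5→2,a→2,g→7 3:p→8,5→2,a→3,g→9 4:p→4,5→10,a→11,g→12 5:p→8,5→2,a→5,g→13 6:p→14,5→15,a→16,g→12 7:p→7,5→7,a→7,g→7 8:p→8,5→2,a→8,g→17 9:p→18,5→10,a→9,g→19 10:p→10,5→20,a→10,g→7 11:p→21,5→10,a→11,g→22 12:p→12,5→7,a→23,g→12 13:p→24,5→15,a→13,g→19 14:p→14,5→25,a→26,g→12 15:p→27,5→28,a→15,g→7 16:p→29,5→15,a→16,g→22 17:p→30,5→15,a→17,g→31 18:p→18,5→10,a→18,g→31 19:p→32,5→7,a→7,g→19 20:p→20,5→20,a→33,g→7 21:p→21,5→10,a→21,g→34 22:p→35,5→7,a→22,g→19 23:p→36,5→7,a→23,g→22 24:p→24,5→25,a→24,g→31 25:p→25,5→7,a→25,g→7 26:p→29,5→25,a→26,g→22 27:p→27,5→37,a→27,g→7 28:p→38,5→28,a→33,g→7 29:p→29,5→25,a→29,g→34 30:p→30,5→25,a→30,g→39 31:p→40,5→7,a→7,g→31 32:p→32,5→7,a→7,g→31 33:p→7,5→33,a→33,g→7 34:p→41,5→7,a→34,g→31 35:p→35,5→7,a→35,g→31 36:p→36,5→7,a→36,g→34 37:p→37,5→7,a→42,g→7 38:p→38,5→37,a→43,g→7 39:p→39,5→7,a→7,g→7 40:p→40,5→7,a→7,g→39 41:p→41,5→7,a→41,g→39 42:p→7,5→7,a→42,g→7 43:p→7,5→42,a→43,g→7.
'5g': run [52, 18, 1] end={s20} rej; 2/2 deletions ∈↓L.
'gg5': run [52, 45, 15, 1] end={s20} ∉↓L; 3/3 deletions ∈↓L.
'agga': run [52, 45, 34, 8, 1] end={s20} ∉↓L; 4/4 del acc.
'pgp55': N↓-sim [52, 49, 36, 26, 4, 1] end={s20} ∉↓L; 5/5 single-dels accept.
'g55ap': |S_i|=[52, 45, 17, 12, 5, 1] end={s20} — reject; 5/5 deletions ∈↓L.
'apgpgg': |S_i|=[52, 45, 34, 21, 12, 2, 1] end={s20} — reject; 6/6 deletions ∈↓L.
6 minimals (antichain).

min(Σ*\↓L) = [5g, gg5, agga, pgp55, g55ap, apgpgg].


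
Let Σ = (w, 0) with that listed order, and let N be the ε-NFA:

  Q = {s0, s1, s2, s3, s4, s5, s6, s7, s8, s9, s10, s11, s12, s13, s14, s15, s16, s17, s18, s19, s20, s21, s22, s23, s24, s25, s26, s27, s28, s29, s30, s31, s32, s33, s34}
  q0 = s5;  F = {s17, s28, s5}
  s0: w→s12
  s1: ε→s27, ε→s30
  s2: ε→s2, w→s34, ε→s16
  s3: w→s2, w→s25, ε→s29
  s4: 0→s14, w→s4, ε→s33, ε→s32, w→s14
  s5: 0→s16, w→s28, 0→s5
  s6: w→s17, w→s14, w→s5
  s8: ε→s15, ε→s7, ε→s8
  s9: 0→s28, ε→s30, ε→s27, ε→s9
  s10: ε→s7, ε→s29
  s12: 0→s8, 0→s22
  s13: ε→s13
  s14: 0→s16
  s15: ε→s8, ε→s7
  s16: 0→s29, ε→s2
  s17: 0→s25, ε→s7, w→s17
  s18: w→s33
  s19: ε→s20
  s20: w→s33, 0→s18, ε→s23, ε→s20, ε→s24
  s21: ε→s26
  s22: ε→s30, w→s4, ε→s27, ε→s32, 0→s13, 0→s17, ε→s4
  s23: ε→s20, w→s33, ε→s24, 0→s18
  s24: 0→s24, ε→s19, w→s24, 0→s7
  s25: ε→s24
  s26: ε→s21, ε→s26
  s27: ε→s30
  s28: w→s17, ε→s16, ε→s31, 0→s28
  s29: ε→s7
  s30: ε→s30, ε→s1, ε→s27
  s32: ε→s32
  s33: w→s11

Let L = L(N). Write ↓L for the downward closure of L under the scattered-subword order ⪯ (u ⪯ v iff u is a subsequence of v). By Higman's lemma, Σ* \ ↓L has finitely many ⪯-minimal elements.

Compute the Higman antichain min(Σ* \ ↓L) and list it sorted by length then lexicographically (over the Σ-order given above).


min(Σ*\↓L) = [ww0].

|Q|=35, |F|=3, |δ|=77 (43 ε).
min D↑ (4 st, q0=0, F={3}): 0:w→1,0→0 1:w→2,0→1 2:w→2,0→3 3:w→3,0→3 [Hopcroft].
'ww0': N↓-sim [17, 16, 11, 9] end={s11,s18,s19,s20,s23,s24,s25,s33,s7} rej; 3/3 deletions ∈↓L.
1 obstructions.


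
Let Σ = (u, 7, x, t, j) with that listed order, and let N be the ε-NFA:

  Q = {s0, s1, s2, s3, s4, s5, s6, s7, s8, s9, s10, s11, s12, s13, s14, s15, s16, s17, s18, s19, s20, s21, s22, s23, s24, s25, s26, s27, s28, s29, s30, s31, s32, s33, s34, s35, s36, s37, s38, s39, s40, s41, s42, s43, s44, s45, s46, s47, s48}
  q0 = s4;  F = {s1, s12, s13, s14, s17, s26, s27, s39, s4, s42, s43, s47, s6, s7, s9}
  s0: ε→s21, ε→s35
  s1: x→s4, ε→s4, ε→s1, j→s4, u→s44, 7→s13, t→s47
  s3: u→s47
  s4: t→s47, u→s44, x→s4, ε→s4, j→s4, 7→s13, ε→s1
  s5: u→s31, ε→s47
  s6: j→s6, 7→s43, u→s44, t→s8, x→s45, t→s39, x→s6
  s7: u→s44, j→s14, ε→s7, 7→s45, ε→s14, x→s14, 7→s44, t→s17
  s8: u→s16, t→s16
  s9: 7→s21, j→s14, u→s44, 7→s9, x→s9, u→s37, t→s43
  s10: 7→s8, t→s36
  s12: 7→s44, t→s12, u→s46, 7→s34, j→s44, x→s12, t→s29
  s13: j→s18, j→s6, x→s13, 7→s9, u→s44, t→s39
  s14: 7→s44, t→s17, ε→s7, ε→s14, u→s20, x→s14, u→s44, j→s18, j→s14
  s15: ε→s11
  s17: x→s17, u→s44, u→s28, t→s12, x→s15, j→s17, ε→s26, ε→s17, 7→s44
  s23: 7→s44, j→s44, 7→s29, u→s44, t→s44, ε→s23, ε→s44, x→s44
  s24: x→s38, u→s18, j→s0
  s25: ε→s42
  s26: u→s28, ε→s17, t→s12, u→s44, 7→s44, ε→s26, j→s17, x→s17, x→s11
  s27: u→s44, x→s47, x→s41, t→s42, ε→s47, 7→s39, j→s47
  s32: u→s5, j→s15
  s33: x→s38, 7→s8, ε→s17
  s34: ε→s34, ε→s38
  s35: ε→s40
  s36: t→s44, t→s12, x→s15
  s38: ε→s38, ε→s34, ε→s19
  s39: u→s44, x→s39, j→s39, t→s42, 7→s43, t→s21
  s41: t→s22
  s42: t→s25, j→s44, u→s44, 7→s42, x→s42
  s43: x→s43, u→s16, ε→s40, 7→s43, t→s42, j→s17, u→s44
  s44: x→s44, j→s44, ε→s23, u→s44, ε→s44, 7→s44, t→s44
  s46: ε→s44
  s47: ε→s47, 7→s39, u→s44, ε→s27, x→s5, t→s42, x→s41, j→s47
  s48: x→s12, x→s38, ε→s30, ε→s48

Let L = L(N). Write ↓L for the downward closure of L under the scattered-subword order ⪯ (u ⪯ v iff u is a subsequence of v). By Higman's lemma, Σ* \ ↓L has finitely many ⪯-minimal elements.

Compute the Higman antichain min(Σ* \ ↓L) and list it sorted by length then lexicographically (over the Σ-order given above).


A = [u, ttj, 77j7, 7j7tj].

|Q|=49, |F|=15, |δ|=158 (35 ε).
min D↑ (12 st, q0=0, F={1}): 0:u→1,7→2,x→0,t→3,j→0 1:u→1,7→1,x→1,t→1,j→1 2:u→1,7→4,x→2,t→5,j→6 3:u→1,7→5,x→3,t→7,j→3 4:u→1,7→4,x→4,t→8,j→9 5:u→1,7→8,x→5,t→7,j→5 6:u→1,7→8,x→6,t→5,j→6 7:u→1,7→7,x→7,t→7,j→1 8:u→1,7→8,x→8,t→7,j→10 9:u→1,7→1,x→9,t→10,j→9 10:u→1,7→1,x→10,t→11,j→10 11:u→1,7→1,x→11,t→11,j→1.
'u': N↓-sim [38, 9] end={s16,s20,s23,s28,s29,s31,s37,s44,s46} ∉↓L; 1/1 deletions ∈↓L.
'ttj': run [38, 27, 13, 3] end={s23,s29,s44} rej; 3/3 single-dels accept.
'77j7': |S_i|=[38, 30, 26, 18, 7] end={s19,s23,s29,s34,s38,s44,s45} ∉↓L; 4/4 del acc.
'7j7tj': |S_i|=[38, 30, 27, 19, 10, 3] end={s23,s29,s44} — reject; 5/5 single-dels accept.
4 obstructions.


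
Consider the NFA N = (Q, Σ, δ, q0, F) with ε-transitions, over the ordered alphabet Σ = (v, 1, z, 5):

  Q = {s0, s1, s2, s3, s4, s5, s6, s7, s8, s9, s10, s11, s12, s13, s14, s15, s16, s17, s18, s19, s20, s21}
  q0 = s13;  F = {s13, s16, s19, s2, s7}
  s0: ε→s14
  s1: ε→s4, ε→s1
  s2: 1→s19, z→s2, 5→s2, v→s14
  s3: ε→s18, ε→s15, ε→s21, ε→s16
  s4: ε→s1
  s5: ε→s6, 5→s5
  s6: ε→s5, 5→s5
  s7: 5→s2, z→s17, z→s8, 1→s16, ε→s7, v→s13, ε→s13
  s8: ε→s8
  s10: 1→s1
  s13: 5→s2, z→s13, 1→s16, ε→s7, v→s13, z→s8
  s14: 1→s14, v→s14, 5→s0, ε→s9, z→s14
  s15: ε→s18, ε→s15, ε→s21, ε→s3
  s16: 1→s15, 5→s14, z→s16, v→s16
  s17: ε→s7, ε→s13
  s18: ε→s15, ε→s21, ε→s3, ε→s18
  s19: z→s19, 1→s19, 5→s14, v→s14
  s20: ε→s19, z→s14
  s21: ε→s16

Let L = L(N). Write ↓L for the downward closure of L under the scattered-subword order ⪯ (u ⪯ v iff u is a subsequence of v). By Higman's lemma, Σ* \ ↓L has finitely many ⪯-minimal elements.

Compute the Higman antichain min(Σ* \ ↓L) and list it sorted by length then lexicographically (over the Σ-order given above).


A = [15, 5v].

|Q|=22, |F|=5, |δ|=57 (27 ε).
min D↑ (5 st, q0=0, F={3}): 0:v→0,1→1,z→0,5→2 1:v→1,1→1,z→1,5→3 2:v→3,1→4,z→2,5→2 3:v→3,1→3,z→3,5→3 4:v→3,1→4,z→4,5→3.
'15': run [14, 9, 3] end={s0,s14,s9} rej; 2/2 del acc.
'5v': N↓-sim [14, 5, 3] end={s0,s14,s9} rej; 2/2 deletions ∈↓L.
2 words, ⪯-incomp.


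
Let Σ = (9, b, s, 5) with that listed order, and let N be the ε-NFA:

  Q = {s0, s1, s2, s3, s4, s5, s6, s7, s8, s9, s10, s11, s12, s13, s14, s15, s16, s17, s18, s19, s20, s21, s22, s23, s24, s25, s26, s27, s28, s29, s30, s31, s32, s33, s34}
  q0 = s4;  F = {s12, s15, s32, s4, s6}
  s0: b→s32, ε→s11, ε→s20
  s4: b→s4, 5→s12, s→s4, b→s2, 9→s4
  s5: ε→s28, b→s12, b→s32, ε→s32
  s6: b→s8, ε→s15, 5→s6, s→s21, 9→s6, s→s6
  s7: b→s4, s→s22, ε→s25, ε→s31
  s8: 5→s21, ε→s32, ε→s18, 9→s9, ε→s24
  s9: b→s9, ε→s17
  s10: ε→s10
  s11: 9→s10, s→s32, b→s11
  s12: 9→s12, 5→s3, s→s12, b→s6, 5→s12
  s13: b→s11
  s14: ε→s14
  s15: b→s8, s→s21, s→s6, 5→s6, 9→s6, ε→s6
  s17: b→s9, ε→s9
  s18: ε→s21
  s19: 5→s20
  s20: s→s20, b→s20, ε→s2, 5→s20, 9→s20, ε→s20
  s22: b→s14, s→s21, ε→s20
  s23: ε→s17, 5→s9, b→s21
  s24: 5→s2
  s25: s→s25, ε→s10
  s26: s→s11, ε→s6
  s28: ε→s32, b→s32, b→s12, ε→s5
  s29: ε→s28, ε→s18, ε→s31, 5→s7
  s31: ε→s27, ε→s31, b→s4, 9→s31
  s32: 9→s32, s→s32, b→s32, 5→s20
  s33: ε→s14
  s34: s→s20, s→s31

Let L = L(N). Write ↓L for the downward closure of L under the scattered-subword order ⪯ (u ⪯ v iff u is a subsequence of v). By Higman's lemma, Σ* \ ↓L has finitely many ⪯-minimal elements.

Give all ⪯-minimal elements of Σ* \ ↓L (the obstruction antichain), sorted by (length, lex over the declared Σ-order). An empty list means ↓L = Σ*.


|Q|=35, |F|=5, |δ|=86 (30 ε).
min D↑ (5 st, q0=0, F={4}): 0:9→0,b→0,s→0,5→1 1:9→1,b→2,s→1,5→1 2:9→2,b→3,s→2,5→2 3:9→3,b→3,s→3,5→4 4:9→4,b→4,s→4,5→4.
'5bb5': run [14, 13, 11, 9, 3] end={s2,s20,s21} — reject; 4/4 deletions ∈↓L.
1 words, ⪯-incomp.

Antichain: [5bb5].


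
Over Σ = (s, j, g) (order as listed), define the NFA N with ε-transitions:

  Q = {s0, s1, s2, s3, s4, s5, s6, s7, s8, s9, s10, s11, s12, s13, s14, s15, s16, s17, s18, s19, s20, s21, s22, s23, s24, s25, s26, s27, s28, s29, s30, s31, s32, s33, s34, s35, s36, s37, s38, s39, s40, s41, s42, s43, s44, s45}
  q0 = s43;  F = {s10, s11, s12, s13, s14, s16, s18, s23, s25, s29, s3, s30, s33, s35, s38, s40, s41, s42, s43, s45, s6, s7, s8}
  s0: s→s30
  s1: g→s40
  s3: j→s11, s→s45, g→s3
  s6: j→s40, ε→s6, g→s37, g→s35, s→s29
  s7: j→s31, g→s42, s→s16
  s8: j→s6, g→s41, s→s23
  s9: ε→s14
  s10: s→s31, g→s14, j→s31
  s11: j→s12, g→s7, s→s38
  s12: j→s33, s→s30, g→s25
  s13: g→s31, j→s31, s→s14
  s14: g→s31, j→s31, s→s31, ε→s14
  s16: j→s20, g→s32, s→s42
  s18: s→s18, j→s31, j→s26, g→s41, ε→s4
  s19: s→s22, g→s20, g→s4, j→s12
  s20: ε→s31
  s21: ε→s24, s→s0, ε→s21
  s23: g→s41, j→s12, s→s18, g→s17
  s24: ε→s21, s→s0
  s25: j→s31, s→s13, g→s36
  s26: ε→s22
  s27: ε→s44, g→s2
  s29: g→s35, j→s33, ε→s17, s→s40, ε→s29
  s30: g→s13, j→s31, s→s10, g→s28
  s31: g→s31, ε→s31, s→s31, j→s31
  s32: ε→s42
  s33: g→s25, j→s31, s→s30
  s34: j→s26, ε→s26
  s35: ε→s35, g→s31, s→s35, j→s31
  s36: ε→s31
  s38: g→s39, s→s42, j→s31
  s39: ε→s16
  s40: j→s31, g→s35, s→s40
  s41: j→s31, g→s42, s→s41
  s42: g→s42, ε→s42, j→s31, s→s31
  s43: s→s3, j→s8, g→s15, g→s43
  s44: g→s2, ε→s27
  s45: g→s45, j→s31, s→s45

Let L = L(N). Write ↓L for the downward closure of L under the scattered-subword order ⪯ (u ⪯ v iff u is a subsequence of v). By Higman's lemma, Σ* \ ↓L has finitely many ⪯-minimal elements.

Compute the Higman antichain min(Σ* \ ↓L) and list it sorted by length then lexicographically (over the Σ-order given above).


min(Σ*\↓L) = [ssj, jgj, jjjj, jjgg, jggs, sjsss].

|Q|=46, |F|=23, |δ|=108 (20 ε).
min D↑ (24 st, q0=0, F={8}): 0:s→1,j→2,g→0 1:s→3,j→4,g→1 2:s→5,j→6,g→7 3:s→3,j→8,g→3 4:s→9,j→10,g→11 5:s→12,j→10,g→7 6:s→13,j→14,g→15 7:s→7,j→8,g→16 8:s→8,j→8,g→8 9:s→16,j→8,g→17 10:s→18,j→19,g→20 11:s→17,j→8,g→16 12:s→12,j→8,g→7 13:s→14,j→19,g→15 14:s→14,j→8,g→15 15:s→15,j→8,g→8 16:s→8,j→8,g→16 17:s→16,j→8,g→16 18:s→21,j→8,g→22 19:s→18,j→8,g→20 20:s→22,j→8,g→8 21:s→8,j→8,g→23 22:s→23,j→8,g→8 23:s→8,j→8,g→8.
'ssj': |S_i|=[35, 30, 20, 4] end={s20,s22,s26,s31} ∉↓L; 3/3 deletions ∈↓L.
'jgj': |S_i|=[35, 31, 16, 2] end={s20,s31} ∉↓L; 3/3 del acc.
'jjjj': N↓-sim [35, 31, 19, 11, 1] end={s31} rej; 4/4 deletions ∈↓L.
'jjgg': N↓-sim [35, 31, 19, 8, 2] end={s31,s36} — reject; 4/4 del acc.
'jggs': N↓-sim [35, 31, 16, 4, 1] end={s31} — reject; 4/4 single-dels accept.
'sjsss': run [35, 30, 20, 12, 4, 1] end={s31} rej; 5/5 single-dels accept.
6 obstructions.


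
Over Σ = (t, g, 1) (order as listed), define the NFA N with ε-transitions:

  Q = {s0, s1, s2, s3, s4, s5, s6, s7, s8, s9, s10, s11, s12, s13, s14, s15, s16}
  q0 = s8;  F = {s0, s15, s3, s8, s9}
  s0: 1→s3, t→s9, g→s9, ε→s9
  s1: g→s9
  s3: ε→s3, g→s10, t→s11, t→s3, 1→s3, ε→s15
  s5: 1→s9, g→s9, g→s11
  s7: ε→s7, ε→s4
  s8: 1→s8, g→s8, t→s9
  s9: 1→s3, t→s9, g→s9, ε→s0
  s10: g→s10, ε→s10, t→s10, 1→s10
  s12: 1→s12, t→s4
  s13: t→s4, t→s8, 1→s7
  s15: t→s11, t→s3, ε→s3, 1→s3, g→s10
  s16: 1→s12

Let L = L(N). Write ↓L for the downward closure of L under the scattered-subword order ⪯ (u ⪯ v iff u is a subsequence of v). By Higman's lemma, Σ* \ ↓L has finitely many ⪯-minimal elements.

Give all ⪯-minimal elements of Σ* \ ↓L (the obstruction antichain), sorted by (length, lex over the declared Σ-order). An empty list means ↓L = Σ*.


|Q|=17, |F|=5, |δ|=38 (8 ε).
min D↑ (4 st, q0=0, F={3}): 0:t→1,g→0,1→0 1:t→1,g→1,1→2 2:t→2,g→3,1→2 3:t→3,g→3,1→3 [Hopcroft].
't1g': run [7, 6, 4, 1] end={s10} — reject; 3/3 single-dels accept.
1 minimals (antichain).

min(Σ*\↓L) = [t1g].


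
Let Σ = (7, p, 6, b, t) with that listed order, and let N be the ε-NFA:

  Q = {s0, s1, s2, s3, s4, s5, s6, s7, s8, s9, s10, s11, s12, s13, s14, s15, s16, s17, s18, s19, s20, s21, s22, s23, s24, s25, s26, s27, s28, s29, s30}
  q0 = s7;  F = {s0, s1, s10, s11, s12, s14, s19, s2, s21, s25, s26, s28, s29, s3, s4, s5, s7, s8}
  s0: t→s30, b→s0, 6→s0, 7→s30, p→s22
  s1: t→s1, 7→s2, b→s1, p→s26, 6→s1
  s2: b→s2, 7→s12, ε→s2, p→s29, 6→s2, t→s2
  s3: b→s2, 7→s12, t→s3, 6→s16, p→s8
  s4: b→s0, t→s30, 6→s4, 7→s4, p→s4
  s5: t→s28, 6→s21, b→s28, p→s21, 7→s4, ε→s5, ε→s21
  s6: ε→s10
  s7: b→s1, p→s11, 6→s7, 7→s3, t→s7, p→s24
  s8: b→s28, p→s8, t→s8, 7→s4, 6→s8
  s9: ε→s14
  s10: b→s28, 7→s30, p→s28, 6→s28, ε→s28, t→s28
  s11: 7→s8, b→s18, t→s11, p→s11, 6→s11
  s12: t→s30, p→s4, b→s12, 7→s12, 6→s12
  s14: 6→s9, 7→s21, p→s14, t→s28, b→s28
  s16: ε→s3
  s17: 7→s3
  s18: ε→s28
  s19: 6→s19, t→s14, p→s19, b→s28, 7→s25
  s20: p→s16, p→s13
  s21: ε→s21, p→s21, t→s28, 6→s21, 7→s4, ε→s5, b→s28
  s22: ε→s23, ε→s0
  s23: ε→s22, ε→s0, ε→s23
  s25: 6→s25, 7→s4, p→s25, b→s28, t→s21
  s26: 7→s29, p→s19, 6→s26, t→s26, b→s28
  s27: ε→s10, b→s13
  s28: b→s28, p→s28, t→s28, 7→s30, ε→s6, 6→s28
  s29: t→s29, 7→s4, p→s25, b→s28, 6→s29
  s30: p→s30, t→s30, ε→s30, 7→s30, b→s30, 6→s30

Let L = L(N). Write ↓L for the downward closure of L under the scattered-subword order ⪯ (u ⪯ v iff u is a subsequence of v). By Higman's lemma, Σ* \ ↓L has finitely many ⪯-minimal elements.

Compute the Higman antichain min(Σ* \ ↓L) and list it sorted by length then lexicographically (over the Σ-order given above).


|Q|=31, |F|=18, |δ|=118 (18 ε).
min D↑ (17 st, q0=0, F={10}): 0:7→1,p→2,6→0,b→3,t→0 1:7→4,p→5,6→1,b→6,t→1 2:7→5,p→2,6→2,b→7,t→2 3:7→6,p→8,6→3,b→3,t→3 4:7→4,p→9,6→4,b→4,t→10 5:7→9,p→5,6→5,b→7,t→5 6:7→4,p→11,6→6,b→6,t→6 7:7→10,p→7,6→7,b→7,t→7 8:7→11,p→12,6→8,b→7,t→8 9:7→9,p→9,6→9,b→13,t→10 10:7→10,p→10,6→10,b→10,t→10 11:7→9,p→14,6→11,b→7,t→11 12:7→14,p→12,6→12,b→7,t→15 13:7→10,p→13,6→13,b→13,t→10 14:7→9,p→14,6→14,b→7,t→16 15:7→16,p→15,6→15,b→7,t→7 16:7→9,p→16,6→16,b→7,t→7.
'77t': |S_i|=[26, 17, 6, 1] end={s30} ∉↓L; 3/3 deletions ∈↓L.
'pb7': |S_i|=[26, 20, 8, 1] end={s30} — reject; 3/3 del acc.
'bpptt7': run [26, 20, 16, 14, 12, 4, 1] end={s30} — reject; 6/6 single-dels accept.
3 words, ⪯-incomp.

Antichain: [77t, pb7, bpptt7].


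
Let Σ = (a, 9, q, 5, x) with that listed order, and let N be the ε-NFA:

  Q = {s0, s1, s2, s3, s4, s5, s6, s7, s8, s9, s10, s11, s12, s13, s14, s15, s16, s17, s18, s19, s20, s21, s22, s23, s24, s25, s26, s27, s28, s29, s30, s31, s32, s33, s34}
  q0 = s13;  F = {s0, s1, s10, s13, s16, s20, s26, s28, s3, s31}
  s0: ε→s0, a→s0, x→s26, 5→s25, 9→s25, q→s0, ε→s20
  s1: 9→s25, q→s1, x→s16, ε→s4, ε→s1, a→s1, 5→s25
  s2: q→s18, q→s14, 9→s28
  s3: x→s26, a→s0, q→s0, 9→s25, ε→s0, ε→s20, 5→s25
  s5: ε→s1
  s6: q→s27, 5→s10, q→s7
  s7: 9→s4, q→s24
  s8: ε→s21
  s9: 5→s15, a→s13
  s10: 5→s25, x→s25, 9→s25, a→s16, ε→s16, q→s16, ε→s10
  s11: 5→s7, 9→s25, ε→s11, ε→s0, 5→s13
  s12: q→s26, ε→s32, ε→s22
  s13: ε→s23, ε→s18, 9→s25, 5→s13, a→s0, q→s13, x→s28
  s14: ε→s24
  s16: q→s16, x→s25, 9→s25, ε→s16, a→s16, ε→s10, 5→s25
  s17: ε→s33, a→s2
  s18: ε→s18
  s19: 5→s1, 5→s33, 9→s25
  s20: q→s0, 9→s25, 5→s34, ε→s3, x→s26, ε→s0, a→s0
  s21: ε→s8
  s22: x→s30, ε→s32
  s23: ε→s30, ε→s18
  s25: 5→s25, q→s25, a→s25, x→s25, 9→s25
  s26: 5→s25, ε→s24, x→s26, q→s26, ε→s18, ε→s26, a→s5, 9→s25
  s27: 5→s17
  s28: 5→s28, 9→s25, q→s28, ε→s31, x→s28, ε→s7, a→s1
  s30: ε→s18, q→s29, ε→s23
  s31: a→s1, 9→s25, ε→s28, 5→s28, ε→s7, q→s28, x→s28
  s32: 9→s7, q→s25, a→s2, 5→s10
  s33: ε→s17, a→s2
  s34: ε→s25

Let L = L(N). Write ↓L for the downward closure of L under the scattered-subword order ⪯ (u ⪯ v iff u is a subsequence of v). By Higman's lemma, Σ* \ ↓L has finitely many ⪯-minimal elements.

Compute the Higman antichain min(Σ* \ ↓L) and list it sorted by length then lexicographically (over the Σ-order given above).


A = [9, a5, xaxx].

|Q|=35, |F|=10, |δ|=119 (38 ε).
min D↑ (7 st, q0=0, F={2}): 0:a→1,9→2,q→0,5→0,x→3 1:a→1,9→2,q→1,5→2,x→4 2:a→2,9→2,q→2,5→2,x→2 3:a→5,9→2,q→3,5→3,x→3 4:a→5,9→2,q→4,5→2,x→4 5:a→5,9→2,q→5,5→2,x→6 6:a→6,9→2,q→6,5→2,x→2.
'9': |S_i|=[20, 2] end={s25,s4} rej; 1/1 del acc.
'a5': run [20, 13, 2] end={s25,s34} — reject; 2/2 single-dels accept.
'xaxx': run [20, 12, 6, 3, 1] end={s25} — reject; 4/4 single-dels accept.
3 minimals (antichain).


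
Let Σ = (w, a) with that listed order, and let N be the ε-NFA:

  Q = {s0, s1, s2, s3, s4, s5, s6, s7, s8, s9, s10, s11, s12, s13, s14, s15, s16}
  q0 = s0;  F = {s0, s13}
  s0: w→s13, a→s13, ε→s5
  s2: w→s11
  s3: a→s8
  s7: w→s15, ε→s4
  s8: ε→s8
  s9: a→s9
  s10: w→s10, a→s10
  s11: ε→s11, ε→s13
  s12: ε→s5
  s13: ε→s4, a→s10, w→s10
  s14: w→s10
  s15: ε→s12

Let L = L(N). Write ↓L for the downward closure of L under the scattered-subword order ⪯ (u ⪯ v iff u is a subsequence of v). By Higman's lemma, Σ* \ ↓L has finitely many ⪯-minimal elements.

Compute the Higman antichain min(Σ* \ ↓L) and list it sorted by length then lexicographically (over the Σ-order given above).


Antichain: [ww, wa, aw, aa].

|Q|=17, |F|=2, |δ|=19 (8 ε).
min D↑ (3 st, q0=0, F={2}): 0:w→1,a→1 1:w→2,a→2 2:w→2,a→2.
'ww': |S_i|=[5, 3, 1] end={s10} ∉↓L; 2/2 del acc.
'wa': run [5, 3, 1] end={s10} ∉↓L; 2/2 del acc.
'aw': run [5, 3, 1] end={s10} — reject; 2/2 deletions ∈↓L.
'aa': run [5, 3, 1] end={s10} ∉↓L; 2/2 single-dels accept.
4 minimals (antichain).
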